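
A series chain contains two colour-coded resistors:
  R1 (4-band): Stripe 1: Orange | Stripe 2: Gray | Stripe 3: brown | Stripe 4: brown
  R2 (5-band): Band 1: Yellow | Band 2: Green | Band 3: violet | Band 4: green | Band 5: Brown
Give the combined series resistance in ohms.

R1: orange, grey → 38; brown ×10 → 380 Ω.
R2: yellow, green, violet → 457; green ×10^5 → 45700000 Ω.
Series: 380 + 45700000 = 45700380 Ω.

45700380 Ω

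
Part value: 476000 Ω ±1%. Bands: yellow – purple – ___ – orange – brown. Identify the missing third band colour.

blue

476000 Ω = 476 × 10^3.
The third band gives digit 6 of the significand, and 6 is blue.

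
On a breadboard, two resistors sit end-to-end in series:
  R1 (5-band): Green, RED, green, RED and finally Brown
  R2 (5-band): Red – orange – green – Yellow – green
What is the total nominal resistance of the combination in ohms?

2402500 Ω

R1: green, red, green → 525; red ×10^2 → 52500 Ω.
R2: red, orange, green → 235; yellow ×10^4 → 2350000 Ω.
Series: 52500 + 2350000 = 2402500 Ω.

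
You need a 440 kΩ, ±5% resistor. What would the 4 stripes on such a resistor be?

yellow, yellow, yellow, gold

440000 Ω = 44 × 10^4.
4 → yellow
4 → yellow
Multiplier 10^4 → yellow.
±5% tolerance → gold.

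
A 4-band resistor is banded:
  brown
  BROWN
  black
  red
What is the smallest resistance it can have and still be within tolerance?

10.78 Ω

Brown → 1 (first significant figure)
Brown → 1 (second significant figure)
Black → ×1 multiplier
Red → ±2% tolerance
11 × 1 = 11 Ω
Smallest = 11 × (1 − 2/100) = 10.78 Ω.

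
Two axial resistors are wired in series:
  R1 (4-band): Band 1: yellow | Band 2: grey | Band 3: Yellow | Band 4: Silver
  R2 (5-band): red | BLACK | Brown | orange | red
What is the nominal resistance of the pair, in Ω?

681000 Ω

R1: yellow, grey → 48; yellow ×10^4 → 480000 Ω.
R2: red, black, brown → 201; orange ×10^3 → 201000 Ω.
Series: 480000 + 201000 = 681000 Ω.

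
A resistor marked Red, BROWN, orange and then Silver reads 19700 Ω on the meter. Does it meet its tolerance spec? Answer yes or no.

yes

Red → 2 (first significant figure)
Brown → 1 (second significant figure)
Orange → ×10^3 multiplier
Silver → ±10% tolerance
21 × 1000 = 21000 Ω
Allowed range: 18900 Ω to 23100 Ω.
19700 Ω lies inside that range.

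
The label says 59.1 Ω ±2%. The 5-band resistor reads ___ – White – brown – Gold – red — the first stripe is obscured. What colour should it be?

green

59.1 Ω = 591 × 10^-1.
The first band gives digit 5 of the significand, and 5 is green.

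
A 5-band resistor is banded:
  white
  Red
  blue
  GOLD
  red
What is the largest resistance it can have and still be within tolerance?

94.452 Ω

White → 9 (first significant figure)
Red → 2 (second significant figure)
Blue → 6 (third significant figure)
Gold → ×0.1 multiplier
Red → ±2% tolerance
926 × 0.1 = 92.6 Ω
Largest = 92.6 × (1 + 2/100) = 94.452 Ω.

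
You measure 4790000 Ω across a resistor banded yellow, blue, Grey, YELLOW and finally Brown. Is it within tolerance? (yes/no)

no

Yellow → 4 (first significant figure)
Blue → 6 (second significant figure)
Grey → 8 (third significant figure)
Yellow → ×10^4 multiplier
Brown → ±1% tolerance
468 × 10000 = 4680000 Ω
Allowed range: 4633200 Ω to 4726800 Ω.
4790000 Ω lies outside that range.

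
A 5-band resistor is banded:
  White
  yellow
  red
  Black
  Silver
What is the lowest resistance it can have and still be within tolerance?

847.8 Ω

White → 9 (first significant figure)
Yellow → 4 (second significant figure)
Red → 2 (third significant figure)
Black → ×1 multiplier
Silver → ±10% tolerance
942 × 1 = 942 Ω
Lowest = 942 × (1 − 10/100) = 847.8 Ω.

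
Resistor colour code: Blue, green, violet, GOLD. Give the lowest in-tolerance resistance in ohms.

617500000 Ω

Blue → 6 (first significant figure)
Green → 5 (second significant figure)
Violet → ×10^7 multiplier
Gold → ±5% tolerance
65 × 10000000 = 650000000 Ω
Lowest = 650000000 × (1 − 5/100) = 617500000 Ω.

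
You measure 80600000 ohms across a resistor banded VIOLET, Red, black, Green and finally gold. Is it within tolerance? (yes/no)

no

Violet → 7 (first significant figure)
Red → 2 (second significant figure)
Black → 0 (third significant figure)
Green → ×10^5 multiplier
Gold → ±5% tolerance
720 × 100000 = 72000000 Ω
Allowed range: 68400000 Ω to 75600000 Ω.
80600000 ohms lies outside that range.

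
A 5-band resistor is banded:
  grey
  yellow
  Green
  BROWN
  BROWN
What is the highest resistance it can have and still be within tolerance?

8534.5 Ω

Grey → 8 (first significant figure)
Yellow → 4 (second significant figure)
Green → 5 (third significant figure)
Brown → ×10 multiplier
Brown → ±1% tolerance
845 × 10 = 8450 Ω
Highest = 8450 × (1 + 1/100) = 8534.5 Ω.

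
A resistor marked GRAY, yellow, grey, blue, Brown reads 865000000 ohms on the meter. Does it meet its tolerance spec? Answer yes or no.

no

Grey → 8 (first significant figure)
Yellow → 4 (second significant figure)
Grey → 8 (third significant figure)
Blue → ×10^6 multiplier
Brown → ±1% tolerance
848 × 1000000 = 848000000 Ω
Allowed range: 839520000 Ω to 856480000 Ω.
865000000 ohms lies outside that range.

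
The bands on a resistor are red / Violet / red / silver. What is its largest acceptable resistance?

Red → 2 (first significant figure)
Violet → 7 (second significant figure)
Red → ×10^2 multiplier
Silver → ±10% tolerance
27 × 100 = 2700 Ω
Largest = 2700 × (1 + 10/100) = 2970 Ω.

2970 Ω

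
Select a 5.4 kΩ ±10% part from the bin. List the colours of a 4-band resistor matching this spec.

green, yellow, red, silver

5400 Ω = 54 × 10^2.
5 → green
4 → yellow
Multiplier 10^2 → red.
±10% tolerance → silver.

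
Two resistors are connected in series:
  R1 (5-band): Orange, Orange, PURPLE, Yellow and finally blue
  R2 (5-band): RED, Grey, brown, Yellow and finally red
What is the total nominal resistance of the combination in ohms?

R1: orange, orange, violet → 337; yellow ×10^4 → 3370000 Ω.
R2: red, grey, brown → 281; yellow ×10^4 → 2810000 Ω.
Series: 3370000 + 2810000 = 6180000 Ω.

6180000 Ω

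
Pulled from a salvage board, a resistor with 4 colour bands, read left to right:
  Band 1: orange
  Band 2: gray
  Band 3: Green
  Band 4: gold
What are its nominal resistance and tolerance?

3800000 Ω ±5%

Orange → 3 (first significant figure)
Grey → 8 (second significant figure)
Green → ×10^5 multiplier
Gold → ±5% tolerance
38 × 100000 = 3800000 Ω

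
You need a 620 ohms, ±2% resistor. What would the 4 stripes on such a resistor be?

620 Ω = 62 × 10^1.
6 → blue
2 → red
Multiplier 10^1 → brown.
±2% tolerance → red.

blue, red, brown, red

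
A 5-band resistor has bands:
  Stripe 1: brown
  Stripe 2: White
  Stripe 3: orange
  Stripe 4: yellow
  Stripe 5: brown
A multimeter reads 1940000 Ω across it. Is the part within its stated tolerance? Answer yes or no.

yes

Brown → 1 (first significant figure)
White → 9 (second significant figure)
Orange → 3 (third significant figure)
Yellow → ×10^4 multiplier
Brown → ±1% tolerance
193 × 10000 = 1930000 Ω
Allowed range: 1910700 Ω to 1949300 Ω.
1940000 Ω lies inside that range.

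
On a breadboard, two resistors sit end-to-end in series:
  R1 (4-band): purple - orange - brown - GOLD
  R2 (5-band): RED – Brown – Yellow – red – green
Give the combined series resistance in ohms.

22130 Ω

R1: violet, orange → 73; brown ×10 → 730 Ω.
R2: red, brown, yellow → 214; red ×10^2 → 21400 Ω.
Series: 730 + 21400 = 22130 Ω.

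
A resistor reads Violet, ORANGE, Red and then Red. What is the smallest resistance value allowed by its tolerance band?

Violet → 7 (first significant figure)
Orange → 3 (second significant figure)
Red → ×10^2 multiplier
Red → ±2% tolerance
73 × 100 = 7300 Ω
Smallest = 7300 × (1 − 2/100) = 7154 Ω.

7154 Ω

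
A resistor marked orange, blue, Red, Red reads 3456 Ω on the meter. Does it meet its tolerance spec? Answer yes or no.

Orange → 3 (first significant figure)
Blue → 6 (second significant figure)
Red → ×10^2 multiplier
Red → ±2% tolerance
36 × 100 = 3600 Ω
Allowed range: 3528 Ω to 3672 Ω.
3456 Ω lies outside that range.

no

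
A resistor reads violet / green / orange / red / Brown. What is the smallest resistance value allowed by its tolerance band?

74547 Ω

Violet → 7 (first significant figure)
Green → 5 (second significant figure)
Orange → 3 (third significant figure)
Red → ×10^2 multiplier
Brown → ±1% tolerance
753 × 100 = 75300 Ω
Smallest = 75300 × (1 − 1/100) = 74547 Ω.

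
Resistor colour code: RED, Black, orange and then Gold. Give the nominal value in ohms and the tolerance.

Red → 2 (first significant figure)
Black → 0 (second significant figure)
Orange → ×10^3 multiplier
Gold → ±5% tolerance
20 × 1000 = 20000 Ω

20000 Ω ±5%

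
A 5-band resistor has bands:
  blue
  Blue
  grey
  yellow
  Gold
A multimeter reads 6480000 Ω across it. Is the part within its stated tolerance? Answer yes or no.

Blue → 6 (first significant figure)
Blue → 6 (second significant figure)
Grey → 8 (third significant figure)
Yellow → ×10^4 multiplier
Gold → ±5% tolerance
668 × 10000 = 6680000 Ω
Allowed range: 6346000 Ω to 7014000 Ω.
6480000 Ω lies inside that range.

yes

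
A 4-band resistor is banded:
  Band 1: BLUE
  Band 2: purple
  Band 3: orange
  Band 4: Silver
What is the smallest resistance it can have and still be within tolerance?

60300 Ω

Blue → 6 (first significant figure)
Violet → 7 (second significant figure)
Orange → ×10^3 multiplier
Silver → ±10% tolerance
67 × 1000 = 67000 Ω
Smallest = 67000 × (1 − 10/100) = 60300 Ω.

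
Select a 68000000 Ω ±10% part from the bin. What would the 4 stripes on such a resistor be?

blue, grey, blue, silver

68000000 Ω = 68 × 10^6.
6 → blue
8 → grey
Multiplier 10^6 → blue.
±10% tolerance → silver.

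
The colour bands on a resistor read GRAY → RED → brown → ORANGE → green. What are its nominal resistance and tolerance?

821000 Ω ±0.5%

Grey → 8 (first significant figure)
Red → 2 (second significant figure)
Brown → 1 (third significant figure)
Orange → ×10^3 multiplier
Green → ±0.5% tolerance
821 × 1000 = 821000 Ω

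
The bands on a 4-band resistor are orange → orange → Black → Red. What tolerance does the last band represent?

±2%

The last band, red, is the tolerance band.
Red corresponds to ±2%.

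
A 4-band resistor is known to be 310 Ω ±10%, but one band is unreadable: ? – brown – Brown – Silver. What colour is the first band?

310 Ω = 31 × 10^1.
The first band gives digit 3 of the significand, and 3 is orange.

orange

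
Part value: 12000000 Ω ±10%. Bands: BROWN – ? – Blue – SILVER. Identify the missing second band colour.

red

12000000 Ω = 12 × 10^6.
The second band gives digit 2 of the significand, and 2 is red.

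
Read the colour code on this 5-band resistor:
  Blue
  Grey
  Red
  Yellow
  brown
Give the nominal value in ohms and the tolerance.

Blue → 6 (first significant figure)
Grey → 8 (second significant figure)
Red → 2 (third significant figure)
Yellow → ×10^4 multiplier
Brown → ±1% tolerance
682 × 10000 = 6820000 Ω

6820000 Ω ±1%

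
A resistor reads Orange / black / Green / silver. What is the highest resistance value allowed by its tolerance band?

3300000 Ω

Orange → 3 (first significant figure)
Black → 0 (second significant figure)
Green → ×10^5 multiplier
Silver → ±10% tolerance
30 × 100000 = 3000000 Ω
Highest = 3000000 × (1 + 10/100) = 3300000 Ω.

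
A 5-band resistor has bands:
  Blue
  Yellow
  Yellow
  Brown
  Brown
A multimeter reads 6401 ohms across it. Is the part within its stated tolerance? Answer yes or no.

yes

Blue → 6 (first significant figure)
Yellow → 4 (second significant figure)
Yellow → 4 (third significant figure)
Brown → ×10 multiplier
Brown → ±1% tolerance
644 × 10 = 6440 Ω
Allowed range: 6375.6 Ω to 6504.4 Ω.
6401 ohms lies inside that range.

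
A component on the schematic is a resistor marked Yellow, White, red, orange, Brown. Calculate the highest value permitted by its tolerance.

496920 Ω

Yellow → 4 (first significant figure)
White → 9 (second significant figure)
Red → 2 (third significant figure)
Orange → ×10^3 multiplier
Brown → ±1% tolerance
492 × 1000 = 492000 Ω
Highest = 492000 × (1 + 1/100) = 496920 Ω.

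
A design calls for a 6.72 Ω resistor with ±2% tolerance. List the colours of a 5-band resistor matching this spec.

blue, violet, red, silver, red

6.72 Ω = 672 × 10^-2.
6 → blue
7 → violet
2 → red
Multiplier 10^-2 → silver.
±2% tolerance → red.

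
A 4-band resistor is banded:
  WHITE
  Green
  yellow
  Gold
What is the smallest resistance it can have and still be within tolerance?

902500 Ω

White → 9 (first significant figure)
Green → 5 (second significant figure)
Yellow → ×10^4 multiplier
Gold → ±5% tolerance
95 × 10000 = 950000 Ω
Smallest = 950000 × (1 − 5/100) = 902500 Ω.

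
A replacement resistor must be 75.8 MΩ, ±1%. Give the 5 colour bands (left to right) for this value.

75800000 Ω = 758 × 10^5.
7 → violet
5 → green
8 → grey
Multiplier 10^5 → green.
±1% tolerance → brown.

violet, green, grey, green, brown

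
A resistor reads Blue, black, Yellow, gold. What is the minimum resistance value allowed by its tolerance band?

Blue → 6 (first significant figure)
Black → 0 (second significant figure)
Yellow → ×10^4 multiplier
Gold → ±5% tolerance
60 × 10000 = 600000 Ω
Minimum = 600000 × (1 − 5/100) = 570000 Ω.

570000 Ω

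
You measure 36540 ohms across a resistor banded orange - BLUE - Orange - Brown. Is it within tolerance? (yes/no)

no

Orange → 3 (first significant figure)
Blue → 6 (second significant figure)
Orange → ×10^3 multiplier
Brown → ±1% tolerance
36 × 1000 = 36000 Ω
Allowed range: 35640 Ω to 36360 Ω.
36540 ohms lies outside that range.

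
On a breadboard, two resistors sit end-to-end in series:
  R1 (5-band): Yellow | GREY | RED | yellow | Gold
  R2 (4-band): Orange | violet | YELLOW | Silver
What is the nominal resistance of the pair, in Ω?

R1: yellow, grey, red → 482; yellow ×10^4 → 4820000 Ω.
R2: orange, violet → 37; yellow ×10^4 → 370000 Ω.
Series: 4820000 + 370000 = 5190000 Ω.

5190000 Ω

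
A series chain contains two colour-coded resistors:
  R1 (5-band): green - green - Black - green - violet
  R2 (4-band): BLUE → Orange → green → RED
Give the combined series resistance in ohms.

R1: green, green, black → 550; green ×10^5 → 55000000 Ω.
R2: blue, orange → 63; green ×10^5 → 6300000 Ω.
Series: 55000000 + 6300000 = 61300000 Ω.

61300000 Ω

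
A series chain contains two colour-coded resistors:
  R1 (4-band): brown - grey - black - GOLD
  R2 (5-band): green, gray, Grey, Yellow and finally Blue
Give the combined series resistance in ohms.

R1: brown, grey → 18; black ×1 → 18 Ω.
R2: green, grey, grey → 588; yellow ×10^4 → 5880000 Ω.
Series: 18 + 5880000 = 5880018 Ω.

5880018 Ω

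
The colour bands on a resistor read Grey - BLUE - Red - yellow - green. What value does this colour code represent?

8620000 Ω

Grey → 8 (first significant figure)
Blue → 6 (second significant figure)
Red → 2 (third significant figure)
Yellow → ×10^4 multiplier
862 × 10000 = 8620000 Ω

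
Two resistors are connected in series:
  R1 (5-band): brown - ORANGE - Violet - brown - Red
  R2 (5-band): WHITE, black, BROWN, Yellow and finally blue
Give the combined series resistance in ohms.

9011370 Ω

R1: brown, orange, violet → 137; brown ×10 → 1370 Ω.
R2: white, black, brown → 901; yellow ×10^4 → 9010000 Ω.
Series: 1370 + 9010000 = 9011370 Ω.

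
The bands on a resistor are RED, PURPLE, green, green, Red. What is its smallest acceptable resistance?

26950000 Ω

Red → 2 (first significant figure)
Violet → 7 (second significant figure)
Green → 5 (third significant figure)
Green → ×10^5 multiplier
Red → ±2% tolerance
275 × 100000 = 27500000 Ω
Smallest = 27500000 × (1 − 2/100) = 26950000 Ω.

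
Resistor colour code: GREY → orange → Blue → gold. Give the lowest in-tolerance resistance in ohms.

78850000 Ω

Grey → 8 (first significant figure)
Orange → 3 (second significant figure)
Blue → ×10^6 multiplier
Gold → ±5% tolerance
83 × 1000000 = 83000000 Ω
Lowest = 83000000 × (1 − 5/100) = 78850000 Ω.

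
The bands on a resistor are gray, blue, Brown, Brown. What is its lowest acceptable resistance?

Grey → 8 (first significant figure)
Blue → 6 (second significant figure)
Brown → ×10 multiplier
Brown → ±1% tolerance
86 × 10 = 860 Ω
Lowest = 860 × (1 − 1/100) = 851.4 Ω.

851.4 Ω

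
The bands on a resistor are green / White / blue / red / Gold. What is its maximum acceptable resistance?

62580 Ω

Green → 5 (first significant figure)
White → 9 (second significant figure)
Blue → 6 (third significant figure)
Red → ×10^2 multiplier
Gold → ±5% tolerance
596 × 100 = 59600 Ω
Maximum = 59600 × (1 + 5/100) = 62580 Ω.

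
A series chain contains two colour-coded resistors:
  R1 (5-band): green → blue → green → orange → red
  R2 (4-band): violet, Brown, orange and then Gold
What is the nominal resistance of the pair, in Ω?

R1: green, blue, green → 565; orange ×10^3 → 565000 Ω.
R2: violet, brown → 71; orange ×10^3 → 71000 Ω.
Series: 565000 + 71000 = 636000 Ω.

636000 Ω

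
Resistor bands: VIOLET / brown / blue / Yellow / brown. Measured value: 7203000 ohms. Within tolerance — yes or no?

yes

Violet → 7 (first significant figure)
Brown → 1 (second significant figure)
Blue → 6 (third significant figure)
Yellow → ×10^4 multiplier
Brown → ±1% tolerance
716 × 10000 = 7160000 Ω
Allowed range: 7088400 Ω to 7231600 Ω.
7203000 ohms lies inside that range.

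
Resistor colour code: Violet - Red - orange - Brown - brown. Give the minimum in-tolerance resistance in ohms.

Violet → 7 (first significant figure)
Red → 2 (second significant figure)
Orange → 3 (third significant figure)
Brown → ×10 multiplier
Brown → ±1% tolerance
723 × 10 = 7230 Ω
Minimum = 7230 × (1 − 1/100) = 7157.7 Ω.

7157.7 Ω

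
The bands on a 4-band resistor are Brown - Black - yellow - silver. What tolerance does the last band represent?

±10%

The last band, silver, is the tolerance band.
Silver corresponds to ±10%.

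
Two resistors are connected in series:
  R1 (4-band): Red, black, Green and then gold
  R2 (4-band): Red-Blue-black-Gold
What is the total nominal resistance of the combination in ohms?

R1: red, black → 20; green ×10^5 → 2000000 Ω.
R2: red, blue → 26; black ×1 → 26 Ω.
Series: 2000000 + 26 = 2000026 Ω.

2000026 Ω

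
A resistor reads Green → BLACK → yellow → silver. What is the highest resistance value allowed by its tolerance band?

Green → 5 (first significant figure)
Black → 0 (second significant figure)
Yellow → ×10^4 multiplier
Silver → ±10% tolerance
50 × 10000 = 500000 Ω
Highest = 500000 × (1 + 10/100) = 550000 Ω.

550000 Ω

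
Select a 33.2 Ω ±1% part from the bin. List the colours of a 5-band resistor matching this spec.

orange, orange, red, gold, brown

33.2 Ω = 332 × 10^-1.
3 → orange
3 → orange
2 → red
Multiplier 10^-1 → gold.
±1% tolerance → brown.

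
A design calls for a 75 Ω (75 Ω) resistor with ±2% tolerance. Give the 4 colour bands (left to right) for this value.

75 Ω = 75 × 10^0.
7 → violet
5 → green
Multiplier 10^0 → black.
±2% tolerance → red.

violet, green, black, red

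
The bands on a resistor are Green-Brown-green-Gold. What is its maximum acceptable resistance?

Green → 5 (first significant figure)
Brown → 1 (second significant figure)
Green → ×10^5 multiplier
Gold → ±5% tolerance
51 × 100000 = 5100000 Ω
Maximum = 5100000 × (1 + 5/100) = 5355000 Ω.

5355000 Ω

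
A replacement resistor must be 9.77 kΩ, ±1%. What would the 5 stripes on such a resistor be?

white, violet, violet, brown, brown

9770 Ω = 977 × 10^1.
9 → white
7 → violet
7 → violet
Multiplier 10^1 → brown.
±1% tolerance → brown.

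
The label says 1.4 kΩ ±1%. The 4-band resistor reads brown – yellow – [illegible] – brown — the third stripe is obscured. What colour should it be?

red

1400 Ω = 14 × 10^2.
The third band is the multiplier, 10^2, which is red.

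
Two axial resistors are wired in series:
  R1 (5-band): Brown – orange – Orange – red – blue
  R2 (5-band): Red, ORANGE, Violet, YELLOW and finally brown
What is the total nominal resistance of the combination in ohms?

2383300 Ω

R1: brown, orange, orange → 133; red ×10^2 → 13300 Ω.
R2: red, orange, violet → 237; yellow ×10^4 → 2370000 Ω.
Series: 13300 + 2370000 = 2383300 Ω.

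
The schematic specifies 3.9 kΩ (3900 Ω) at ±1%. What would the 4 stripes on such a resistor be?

orange, white, red, brown

3900 Ω = 39 × 10^2.
3 → orange
9 → white
Multiplier 10^2 → red.
±1% tolerance → brown.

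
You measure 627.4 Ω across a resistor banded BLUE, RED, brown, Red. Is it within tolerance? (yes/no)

Blue → 6 (first significant figure)
Red → 2 (second significant figure)
Brown → ×10 multiplier
Red → ±2% tolerance
62 × 10 = 620 Ω
Allowed range: 607.6 Ω to 632.4 Ω.
627.4 Ω lies inside that range.

yes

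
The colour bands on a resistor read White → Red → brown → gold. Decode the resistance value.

White → 9 (first significant figure)
Red → 2 (second significant figure)
Brown → ×10 multiplier
92 × 10 = 920 Ω

920 Ω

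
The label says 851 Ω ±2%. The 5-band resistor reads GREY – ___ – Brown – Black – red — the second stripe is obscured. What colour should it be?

851 Ω = 851 × 10^0.
The second band gives digit 5 of the significand, and 5 is green.

green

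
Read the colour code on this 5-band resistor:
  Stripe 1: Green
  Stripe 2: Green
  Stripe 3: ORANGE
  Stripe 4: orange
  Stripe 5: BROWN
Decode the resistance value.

Green → 5 (first significant figure)
Green → 5 (second significant figure)
Orange → 3 (third significant figure)
Orange → ×10^3 multiplier
553 × 1000 = 553000 Ω

553000 Ω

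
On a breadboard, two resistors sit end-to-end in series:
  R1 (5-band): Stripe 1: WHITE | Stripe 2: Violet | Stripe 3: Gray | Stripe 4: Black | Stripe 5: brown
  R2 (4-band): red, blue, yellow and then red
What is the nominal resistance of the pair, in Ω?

R1: white, violet, grey → 978; black ×1 → 978 Ω.
R2: red, blue → 26; yellow ×10^4 → 260000 Ω.
Series: 978 + 260000 = 260978 Ω.

260978 Ω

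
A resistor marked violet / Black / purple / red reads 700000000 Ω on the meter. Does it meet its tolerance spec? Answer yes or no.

yes

Violet → 7 (first significant figure)
Black → 0 (second significant figure)
Violet → ×10^7 multiplier
Red → ±2% tolerance
70 × 10000000 = 700000000 Ω
Allowed range: 686000000 Ω to 714000000 Ω.
700000000 Ω lies inside that range.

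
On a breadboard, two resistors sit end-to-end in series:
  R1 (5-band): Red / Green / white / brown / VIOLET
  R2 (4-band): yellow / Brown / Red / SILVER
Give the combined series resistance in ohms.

6690 Ω

R1: red, green, white → 259; brown ×10 → 2590 Ω.
R2: yellow, brown → 41; red ×10^2 → 4100 Ω.
Series: 2590 + 4100 = 6690 Ω.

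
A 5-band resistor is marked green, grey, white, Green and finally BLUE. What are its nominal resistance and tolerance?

58900000 Ω ±0.25%

Green → 5 (first significant figure)
Grey → 8 (second significant figure)
White → 9 (third significant figure)
Green → ×10^5 multiplier
Blue → ±0.25% tolerance
589 × 100000 = 58900000 Ω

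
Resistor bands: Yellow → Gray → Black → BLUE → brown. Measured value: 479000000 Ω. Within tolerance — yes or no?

yes

Yellow → 4 (first significant figure)
Grey → 8 (second significant figure)
Black → 0 (third significant figure)
Blue → ×10^6 multiplier
Brown → ±1% tolerance
480 × 1000000 = 480000000 Ω
Allowed range: 475200000 Ω to 484800000 Ω.
479000000 Ω lies inside that range.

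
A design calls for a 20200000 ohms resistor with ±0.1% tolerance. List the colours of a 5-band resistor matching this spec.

20200000 Ω = 202 × 10^5.
2 → red
0 → black
2 → red
Multiplier 10^5 → green.
±0.1% tolerance → violet.

red, black, red, green, violet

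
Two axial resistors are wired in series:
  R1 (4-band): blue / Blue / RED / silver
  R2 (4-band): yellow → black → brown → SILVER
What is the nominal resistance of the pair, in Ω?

R1: blue, blue → 66; red ×10^2 → 6600 Ω.
R2: yellow, black → 40; brown ×10 → 400 Ω.
Series: 6600 + 400 = 7000 Ω.

7000 Ω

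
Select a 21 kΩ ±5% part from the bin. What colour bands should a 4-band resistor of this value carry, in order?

21000 Ω = 21 × 10^3.
2 → red
1 → brown
Multiplier 10^3 → orange.
±5% tolerance → gold.

red, brown, orange, gold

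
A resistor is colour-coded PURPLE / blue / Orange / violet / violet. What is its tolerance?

±0.1%

The last band, violet, is the tolerance band.
Violet corresponds to ±0.1%.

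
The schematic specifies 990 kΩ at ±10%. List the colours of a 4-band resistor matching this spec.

990000 Ω = 99 × 10^4.
9 → white
9 → white
Multiplier 10^4 → yellow.
±10% tolerance → silver.

white, white, yellow, silver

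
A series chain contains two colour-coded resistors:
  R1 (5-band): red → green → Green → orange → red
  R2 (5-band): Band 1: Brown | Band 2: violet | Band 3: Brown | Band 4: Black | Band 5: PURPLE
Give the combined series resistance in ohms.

R1: red, green, green → 255; orange ×10^3 → 255000 Ω.
R2: brown, violet, brown → 171; black ×1 → 171 Ω.
Series: 255000 + 171 = 255171 Ω.

255171 Ω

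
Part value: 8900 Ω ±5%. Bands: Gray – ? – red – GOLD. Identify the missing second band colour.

8900 Ω = 89 × 10^2.
The second band gives digit 9 of the significand, and 9 is white.

white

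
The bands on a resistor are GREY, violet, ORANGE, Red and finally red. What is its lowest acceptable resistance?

Grey → 8 (first significant figure)
Violet → 7 (second significant figure)
Orange → 3 (third significant figure)
Red → ×10^2 multiplier
Red → ±2% tolerance
873 × 100 = 87300 Ω
Lowest = 87300 × (1 − 2/100) = 85554 Ω.

85554 Ω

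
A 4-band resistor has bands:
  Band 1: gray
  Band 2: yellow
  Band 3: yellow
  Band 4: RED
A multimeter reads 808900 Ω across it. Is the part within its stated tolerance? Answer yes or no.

no

Grey → 8 (first significant figure)
Yellow → 4 (second significant figure)
Yellow → ×10^4 multiplier
Red → ±2% tolerance
84 × 10000 = 840000 Ω
Allowed range: 823200 Ω to 856800 Ω.
808900 Ω lies outside that range.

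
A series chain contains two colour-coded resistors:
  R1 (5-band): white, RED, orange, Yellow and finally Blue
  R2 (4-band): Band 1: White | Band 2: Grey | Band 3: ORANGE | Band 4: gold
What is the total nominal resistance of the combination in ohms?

9328000 Ω

R1: white, red, orange → 923; yellow ×10^4 → 9230000 Ω.
R2: white, grey → 98; orange ×10^3 → 98000 Ω.
Series: 9230000 + 98000 = 9328000 Ω.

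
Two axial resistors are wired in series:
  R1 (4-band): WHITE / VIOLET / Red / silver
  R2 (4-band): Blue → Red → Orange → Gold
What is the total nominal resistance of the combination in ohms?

R1: white, violet → 97; red ×10^2 → 9700 Ω.
R2: blue, red → 62; orange ×10^3 → 62000 Ω.
Series: 9700 + 62000 = 71700 Ω.

71700 Ω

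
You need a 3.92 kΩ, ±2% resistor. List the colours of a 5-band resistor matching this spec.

orange, white, red, brown, red

3920 Ω = 392 × 10^1.
3 → orange
9 → white
2 → red
Multiplier 10^1 → brown.
±2% tolerance → red.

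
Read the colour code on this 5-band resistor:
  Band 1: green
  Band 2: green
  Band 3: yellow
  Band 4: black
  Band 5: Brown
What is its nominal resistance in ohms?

554 Ω

Green → 5 (first significant figure)
Green → 5 (second significant figure)
Yellow → 4 (third significant figure)
Black → ×1 multiplier
554 × 1 = 554 Ω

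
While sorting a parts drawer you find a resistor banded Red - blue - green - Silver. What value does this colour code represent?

2600000 Ω

Red → 2 (first significant figure)
Blue → 6 (second significant figure)
Green → ×10^5 multiplier
26 × 100000 = 2600000 Ω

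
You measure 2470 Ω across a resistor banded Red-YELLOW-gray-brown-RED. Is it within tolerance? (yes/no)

Red → 2 (first significant figure)
Yellow → 4 (second significant figure)
Grey → 8 (third significant figure)
Brown → ×10 multiplier
Red → ±2% tolerance
248 × 10 = 2480 Ω
Allowed range: 2430.4 Ω to 2529.6 Ω.
2470 Ω lies inside that range.

yes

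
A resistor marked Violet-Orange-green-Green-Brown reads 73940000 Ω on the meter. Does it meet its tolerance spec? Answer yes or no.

yes

Violet → 7 (first significant figure)
Orange → 3 (second significant figure)
Green → 5 (third significant figure)
Green → ×10^5 multiplier
Brown → ±1% tolerance
735 × 100000 = 73500000 Ω
Allowed range: 72765000 Ω to 74235000 Ω.
73940000 Ω lies inside that range.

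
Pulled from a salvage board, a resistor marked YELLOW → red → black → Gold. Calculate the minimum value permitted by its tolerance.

39.9 Ω

Yellow → 4 (first significant figure)
Red → 2 (second significant figure)
Black → ×1 multiplier
Gold → ±5% tolerance
42 × 1 = 42 Ω
Minimum = 42 × (1 − 5/100) = 39.9 Ω.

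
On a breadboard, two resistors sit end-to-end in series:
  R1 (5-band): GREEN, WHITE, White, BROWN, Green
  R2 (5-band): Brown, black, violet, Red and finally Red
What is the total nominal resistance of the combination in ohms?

16690 Ω

R1: green, white, white → 599; brown ×10 → 5990 Ω.
R2: brown, black, violet → 107; red ×10^2 → 10700 Ω.
Series: 5990 + 10700 = 16690 Ω.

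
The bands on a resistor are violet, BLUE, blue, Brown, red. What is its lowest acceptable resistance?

Violet → 7 (first significant figure)
Blue → 6 (second significant figure)
Blue → 6 (third significant figure)
Brown → ×10 multiplier
Red → ±2% tolerance
766 × 10 = 7660 Ω
Lowest = 7660 × (1 − 2/100) = 7506.8 Ω.

7506.8 Ω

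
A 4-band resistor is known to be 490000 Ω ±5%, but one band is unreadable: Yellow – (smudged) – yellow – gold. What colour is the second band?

490000 Ω = 49 × 10^4.
The second band gives digit 9 of the significand, and 9 is white.

white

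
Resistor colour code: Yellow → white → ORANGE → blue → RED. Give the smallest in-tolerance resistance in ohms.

Yellow → 4 (first significant figure)
White → 9 (second significant figure)
Orange → 3 (third significant figure)
Blue → ×10^6 multiplier
Red → ±2% tolerance
493 × 1000000 = 493000000 Ω
Smallest = 493000000 × (1 − 2/100) = 483140000 Ω.

483140000 Ω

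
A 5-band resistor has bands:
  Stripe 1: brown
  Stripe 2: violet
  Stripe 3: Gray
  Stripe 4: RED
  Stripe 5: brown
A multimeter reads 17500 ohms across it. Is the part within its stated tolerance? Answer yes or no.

Brown → 1 (first significant figure)
Violet → 7 (second significant figure)
Grey → 8 (third significant figure)
Red → ×10^2 multiplier
Brown → ±1% tolerance
178 × 100 = 17800 Ω
Allowed range: 17622 Ω to 17978 Ω.
17500 ohms lies outside that range.

no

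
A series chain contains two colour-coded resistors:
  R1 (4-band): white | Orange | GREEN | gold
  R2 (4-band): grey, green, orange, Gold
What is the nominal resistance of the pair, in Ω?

R1: white, orange → 93; green ×10^5 → 9300000 Ω.
R2: grey, green → 85; orange ×10^3 → 85000 Ω.
Series: 9300000 + 85000 = 9385000 Ω.

9385000 Ω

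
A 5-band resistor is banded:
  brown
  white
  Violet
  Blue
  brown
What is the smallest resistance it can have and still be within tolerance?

195030000 Ω

Brown → 1 (first significant figure)
White → 9 (second significant figure)
Violet → 7 (third significant figure)
Blue → ×10^6 multiplier
Brown → ±1% tolerance
197 × 1000000 = 197000000 Ω
Smallest = 197000000 × (1 − 1/100) = 195030000 Ω.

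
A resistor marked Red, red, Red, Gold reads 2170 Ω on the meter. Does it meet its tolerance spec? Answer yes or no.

yes

Red → 2 (first significant figure)
Red → 2 (second significant figure)
Red → ×10^2 multiplier
Gold → ±5% tolerance
22 × 100 = 2200 Ω
Allowed range: 2090 Ω to 2310 Ω.
2170 Ω lies inside that range.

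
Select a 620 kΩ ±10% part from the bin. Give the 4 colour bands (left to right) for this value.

blue, red, yellow, silver

620000 Ω = 62 × 10^4.
6 → blue
2 → red
Multiplier 10^4 → yellow.
±10% tolerance → silver.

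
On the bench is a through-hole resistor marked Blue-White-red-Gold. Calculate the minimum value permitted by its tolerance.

6555 Ω

Blue → 6 (first significant figure)
White → 9 (second significant figure)
Red → ×10^2 multiplier
Gold → ±5% tolerance
69 × 100 = 6900 Ω
Minimum = 6900 × (1 − 5/100) = 6555 Ω.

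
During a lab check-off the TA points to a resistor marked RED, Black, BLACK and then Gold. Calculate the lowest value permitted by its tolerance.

Red → 2 (first significant figure)
Black → 0 (second significant figure)
Black → ×1 multiplier
Gold → ±5% tolerance
20 × 1 = 20 Ω
Lowest = 20 × (1 − 5/100) = 19 Ω.

19 Ω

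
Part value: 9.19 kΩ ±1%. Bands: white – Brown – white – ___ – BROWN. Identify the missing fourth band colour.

brown

9190 Ω = 919 × 10^1.
The fourth band is the multiplier, 10^1, which is brown.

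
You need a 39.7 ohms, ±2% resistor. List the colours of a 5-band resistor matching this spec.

orange, white, violet, gold, red

39.7 Ω = 397 × 10^-1.
3 → orange
9 → white
7 → violet
Multiplier 10^-1 → gold.
±2% tolerance → red.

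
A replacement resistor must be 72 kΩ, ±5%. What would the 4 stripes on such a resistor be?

72000 Ω = 72 × 10^3.
7 → violet
2 → red
Multiplier 10^3 → orange.
±5% tolerance → gold.

violet, red, orange, gold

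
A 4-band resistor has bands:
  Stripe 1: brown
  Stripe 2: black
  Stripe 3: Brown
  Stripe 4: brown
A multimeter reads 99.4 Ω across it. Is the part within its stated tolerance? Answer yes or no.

yes

Brown → 1 (first significant figure)
Black → 0 (second significant figure)
Brown → ×10 multiplier
Brown → ±1% tolerance
10 × 10 = 100 Ω
Allowed range: 99 Ω to 101 Ω.
99.4 Ω lies inside that range.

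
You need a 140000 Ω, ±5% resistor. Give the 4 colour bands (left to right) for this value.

brown, yellow, yellow, gold

140000 Ω = 14 × 10^4.
1 → brown
4 → yellow
Multiplier 10^4 → yellow.
±5% tolerance → gold.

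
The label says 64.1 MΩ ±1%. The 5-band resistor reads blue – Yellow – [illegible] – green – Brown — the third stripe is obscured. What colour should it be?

64100000 Ω = 641 × 10^5.
The third band gives digit 1 of the significand, and 1 is brown.

brown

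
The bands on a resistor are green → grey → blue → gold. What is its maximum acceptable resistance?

60900000 Ω

Green → 5 (first significant figure)
Grey → 8 (second significant figure)
Blue → ×10^6 multiplier
Gold → ±5% tolerance
58 × 1000000 = 58000000 Ω
Maximum = 58000000 × (1 + 5/100) = 60900000 Ω.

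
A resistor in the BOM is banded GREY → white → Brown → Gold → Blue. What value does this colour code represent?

89.1 Ω

Grey → 8 (first significant figure)
White → 9 (second significant figure)
Brown → 1 (third significant figure)
Gold → ×0.1 multiplier
891 × 0.1 = 89.1 Ω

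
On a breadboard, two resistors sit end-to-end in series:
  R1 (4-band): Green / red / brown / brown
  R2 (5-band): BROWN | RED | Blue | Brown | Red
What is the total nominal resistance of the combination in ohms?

1780 Ω

R1: green, red → 52; brown ×10 → 520 Ω.
R2: brown, red, blue → 126; brown ×10 → 1260 Ω.
Series: 520 + 1260 = 1780 Ω.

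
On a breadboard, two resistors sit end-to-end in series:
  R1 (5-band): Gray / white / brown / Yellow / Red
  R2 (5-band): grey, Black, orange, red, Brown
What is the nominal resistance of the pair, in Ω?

R1: grey, white, brown → 891; yellow ×10^4 → 8910000 Ω.
R2: grey, black, orange → 803; red ×10^2 → 80300 Ω.
Series: 8910000 + 80300 = 8990300 Ω.

8990300 Ω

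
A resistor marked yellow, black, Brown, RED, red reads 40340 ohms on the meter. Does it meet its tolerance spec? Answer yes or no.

yes

Yellow → 4 (first significant figure)
Black → 0 (second significant figure)
Brown → 1 (third significant figure)
Red → ×10^2 multiplier
Red → ±2% tolerance
401 × 100 = 40100 Ω
Allowed range: 39298 Ω to 40902 Ω.
40340 ohms lies inside that range.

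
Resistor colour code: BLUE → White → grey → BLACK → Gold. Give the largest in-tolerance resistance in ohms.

732.9 Ω

Blue → 6 (first significant figure)
White → 9 (second significant figure)
Grey → 8 (third significant figure)
Black → ×1 multiplier
Gold → ±5% tolerance
698 × 1 = 698 Ω
Largest = 698 × (1 + 5/100) = 732.9 Ω.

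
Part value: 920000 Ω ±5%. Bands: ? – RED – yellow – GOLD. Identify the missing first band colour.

920000 Ω = 92 × 10^4.
The first band gives digit 9 of the significand, and 9 is white.

white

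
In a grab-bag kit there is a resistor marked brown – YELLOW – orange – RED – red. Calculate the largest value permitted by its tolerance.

Brown → 1 (first significant figure)
Yellow → 4 (second significant figure)
Orange → 3 (third significant figure)
Red → ×10^2 multiplier
Red → ±2% tolerance
143 × 100 = 14300 Ω
Largest = 14300 × (1 + 2/100) = 14586 Ω.

14586 Ω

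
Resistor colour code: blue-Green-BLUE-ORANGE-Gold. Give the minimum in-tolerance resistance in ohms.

623200 Ω

Blue → 6 (first significant figure)
Green → 5 (second significant figure)
Blue → 6 (third significant figure)
Orange → ×10^3 multiplier
Gold → ±5% tolerance
656 × 1000 = 656000 Ω
Minimum = 656000 × (1 − 5/100) = 623200 Ω.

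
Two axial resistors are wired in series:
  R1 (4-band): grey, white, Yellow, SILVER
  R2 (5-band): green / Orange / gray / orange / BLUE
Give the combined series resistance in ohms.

R1: grey, white → 89; yellow ×10^4 → 890000 Ω.
R2: green, orange, grey → 538; orange ×10^3 → 538000 Ω.
Series: 890000 + 538000 = 1428000 Ω.

1428000 Ω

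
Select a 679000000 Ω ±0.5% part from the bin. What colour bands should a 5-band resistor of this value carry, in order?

679000000 Ω = 679 × 10^6.
6 → blue
7 → violet
9 → white
Multiplier 10^6 → blue.
±0.5% tolerance → green.

blue, violet, white, blue, green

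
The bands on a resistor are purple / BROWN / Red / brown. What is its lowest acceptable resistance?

Violet → 7 (first significant figure)
Brown → 1 (second significant figure)
Red → ×10^2 multiplier
Brown → ±1% tolerance
71 × 100 = 7100 Ω
Lowest = 7100 × (1 − 1/100) = 7029 Ω.

7029 Ω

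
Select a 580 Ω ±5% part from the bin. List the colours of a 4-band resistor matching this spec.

green, grey, brown, gold

580 Ω = 58 × 10^1.
5 → green
8 → grey
Multiplier 10^1 → brown.
±5% tolerance → gold.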